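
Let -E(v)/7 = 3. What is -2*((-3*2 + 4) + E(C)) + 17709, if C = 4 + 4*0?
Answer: 17755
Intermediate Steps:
C = 4 (C = 4 + 0 = 4)
E(v) = -21 (E(v) = -7*3 = -21)
-2*((-3*2 + 4) + E(C)) + 17709 = -2*((-3*2 + 4) - 21) + 17709 = -2*((-6 + 4) - 21) + 17709 = -2*(-2 - 21) + 17709 = -2*(-23) + 17709 = 46 + 17709 = 17755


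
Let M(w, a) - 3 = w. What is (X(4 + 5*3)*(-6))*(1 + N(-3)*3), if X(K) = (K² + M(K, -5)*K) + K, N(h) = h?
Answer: 38304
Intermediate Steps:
M(w, a) = 3 + w
X(K) = K + K² + K*(3 + K) (X(K) = (K² + (3 + K)*K) + K = (K² + K*(3 + K)) + K = K + K² + K*(3 + K))
(X(4 + 5*3)*(-6))*(1 + N(-3)*3) = ((2*(4 + 5*3)*(2 + (4 + 5*3)))*(-6))*(1 - 3*3) = ((2*(4 + 15)*(2 + (4 + 15)))*(-6))*(1 - 9) = ((2*19*(2 + 19))*(-6))*(-8) = ((2*19*21)*(-6))*(-8) = (798*(-6))*(-8) = -4788*(-8) = 38304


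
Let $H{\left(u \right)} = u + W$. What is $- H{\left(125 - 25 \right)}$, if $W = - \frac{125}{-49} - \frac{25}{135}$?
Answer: $- \frac{135430}{1323} \approx -102.37$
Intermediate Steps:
$W = \frac{3130}{1323}$ ($W = \left(-125\right) \left(- \frac{1}{49}\right) - \frac{5}{27} = \frac{125}{49} - \frac{5}{27} = \frac{3130}{1323} \approx 2.3658$)
$H{\left(u \right)} = \frac{3130}{1323} + u$ ($H{\left(u \right)} = u + \frac{3130}{1323} = \frac{3130}{1323} + u$)
$- H{\left(125 - 25 \right)} = - (\frac{3130}{1323} + \left(125 - 25\right)) = - (\frac{3130}{1323} + 100) = \left(-1\right) \frac{135430}{1323} = - \frac{135430}{1323}$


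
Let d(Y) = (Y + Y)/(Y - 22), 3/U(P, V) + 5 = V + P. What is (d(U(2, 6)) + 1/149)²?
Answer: 76729/9790641 ≈ 0.0078370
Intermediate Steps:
U(P, V) = 3/(-5 + P + V) (U(P, V) = 3/(-5 + (V + P)) = 3/(-5 + (P + V)) = 3/(-5 + P + V))
d(Y) = 2*Y/(-22 + Y) (d(Y) = (2*Y)/(-22 + Y) = 2*Y/(-22 + Y))
(d(U(2, 6)) + 1/149)² = (2*(3/(-5 + 2 + 6))/(-22 + 3/(-5 + 2 + 6)) + 1/149)² = (2*(3/3)/(-22 + 3/3) + 1/149)² = (2*(3*(⅓))/(-22 + 3*(⅓)) + 1/149)² = (2*1/(-22 + 1) + 1/149)² = (2*1/(-21) + 1/149)² = (2*1*(-1/21) + 1/149)² = (-2/21 + 1/149)² = (-277/3129)² = 76729/9790641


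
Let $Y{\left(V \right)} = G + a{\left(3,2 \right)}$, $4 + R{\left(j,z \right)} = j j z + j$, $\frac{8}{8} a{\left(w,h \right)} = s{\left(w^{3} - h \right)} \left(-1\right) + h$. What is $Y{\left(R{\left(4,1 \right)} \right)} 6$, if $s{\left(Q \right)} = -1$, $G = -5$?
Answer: $-12$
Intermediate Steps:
$a{\left(w,h \right)} = 1 + h$ ($a{\left(w,h \right)} = \left(-1\right) \left(-1\right) + h = 1 + h$)
$R{\left(j,z \right)} = -4 + j + z j^{2}$ ($R{\left(j,z \right)} = -4 + \left(j j z + j\right) = -4 + \left(j^{2} z + j\right) = -4 + \left(z j^{2} + j\right) = -4 + \left(j + z j^{2}\right) = -4 + j + z j^{2}$)
$Y{\left(V \right)} = -2$ ($Y{\left(V \right)} = -5 + \left(1 + 2\right) = -5 + 3 = -2$)
$Y{\left(R{\left(4,1 \right)} \right)} 6 = \left(-2\right) 6 = -12$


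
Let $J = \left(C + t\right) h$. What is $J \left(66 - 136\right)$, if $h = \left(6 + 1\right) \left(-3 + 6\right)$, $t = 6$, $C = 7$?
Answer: $-19110$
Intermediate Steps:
$h = 21$ ($h = 7 \cdot 3 = 21$)
$J = 273$ ($J = \left(7 + 6\right) 21 = 13 \cdot 21 = 273$)
$J \left(66 - 136\right) = 273 \left(66 - 136\right) = 273 \left(-70\right) = -19110$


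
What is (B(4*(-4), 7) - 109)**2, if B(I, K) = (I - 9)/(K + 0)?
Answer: 620944/49 ≈ 12672.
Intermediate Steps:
B(I, K) = (-9 + I)/K
(B(4*(-4), 7) - 109)**2 = ((-9 + 4*(-4))/7 - 109)**2 = ((-9 - 16)/7 - 109)**2 = ((1/7)*(-25) - 109)**2 = (-25/7 - 109)**2 = (-788/7)**2 = 620944/49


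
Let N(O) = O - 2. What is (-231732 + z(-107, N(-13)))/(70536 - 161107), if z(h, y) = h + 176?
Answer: 231663/90571 ≈ 2.5578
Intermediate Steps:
N(O) = -2 + O
z(h, y) = 176 + h
(-231732 + z(-107, N(-13)))/(70536 - 161107) = (-231732 + (176 - 107))/(70536 - 161107) = (-231732 + 69)/(-90571) = -231663*(-1/90571) = 231663/90571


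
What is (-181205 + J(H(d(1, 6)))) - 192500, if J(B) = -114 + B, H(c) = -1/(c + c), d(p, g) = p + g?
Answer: -5233467/14 ≈ -3.7382e+5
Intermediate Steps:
d(p, g) = g + p
H(c) = -1/(2*c)
(-181205 + J(H(d(1, 6)))) - 192500 = (-181205 + (-114 - 1/(2*(6 + 1)))) - 192500 = (-181205 + (-114 - ½/7)) - 192500 = (-181205 + (-114 - ½*⅐)) - 192500 = (-181205 + (-114 - 1/14)) - 192500 = (-181205 - 1597/14) - 192500 = -2538467/14 - 192500 = -5233467/14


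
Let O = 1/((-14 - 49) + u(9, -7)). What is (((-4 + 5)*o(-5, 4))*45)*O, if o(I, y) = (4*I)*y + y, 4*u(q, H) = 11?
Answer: 13680/241 ≈ 56.763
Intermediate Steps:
u(q, H) = 11/4 (u(q, H) = (1/4)*11 = 11/4)
O = -4/241 (O = 1/((-14 - 49) + 11/4) = 1/(-63 + 11/4) = 1/(-241/4) = -4/241 ≈ -0.016598)
o(I, y) = y + 4*I*y (o(I, y) = 4*I*y + y = y + 4*I*y)
(((-4 + 5)*o(-5, 4))*45)*O = (((-4 + 5)*(4*(1 + 4*(-5))))*45)*(-4/241) = ((1*(4*(1 - 20)))*45)*(-4/241) = ((1*(4*(-19)))*45)*(-4/241) = ((1*(-76))*45)*(-4/241) = -76*45*(-4/241) = -3420*(-4/241) = 13680/241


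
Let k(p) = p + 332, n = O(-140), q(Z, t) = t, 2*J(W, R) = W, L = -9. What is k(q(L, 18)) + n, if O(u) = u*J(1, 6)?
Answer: 280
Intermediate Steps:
J(W, R) = W/2
O(u) = u/2 (O(u) = u*((½)*1) = u*(½) = u/2)
n = -70 (n = (½)*(-140) = -70)
k(p) = 332 + p
k(q(L, 18)) + n = (332 + 18) - 70 = 350 - 70 = 280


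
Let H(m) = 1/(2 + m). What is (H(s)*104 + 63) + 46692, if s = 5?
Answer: 327389/7 ≈ 46770.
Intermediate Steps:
(H(s)*104 + 63) + 46692 = (104/(2 + 5) + 63) + 46692 = (104/7 + 63) + 46692 = 545/7 + 46692 = 327389/7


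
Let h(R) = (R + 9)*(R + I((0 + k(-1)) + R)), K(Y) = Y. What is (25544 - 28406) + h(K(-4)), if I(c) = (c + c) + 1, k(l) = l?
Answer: -2927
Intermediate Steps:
I(c) = 1 + 2*c (I(c) = 2*c + 1 = 1 + 2*c)
h(R) = (-1 + 3*R)*(9 + R) (h(R) = (R + 9)*(R + (1 + 2*((0 - 1) + R))) = (9 + R)*(R + (1 + 2*(-1 + R))) = (9 + R)*(R + (1 + (-2 + 2*R))) = (9 + R)*(R + (-1 + 2*R)) = (9 + R)*(-1 + 3*R) = (-1 + 3*R)*(9 + R))
(25544 - 28406) + h(K(-4)) = (25544 - 28406) + (-9 + 3*(-4)**2 + 26*(-4)) = -2862 + (-9 + 3*16 - 104) = -2862 + (-9 + 48 - 104) = -2862 - 65 = -2927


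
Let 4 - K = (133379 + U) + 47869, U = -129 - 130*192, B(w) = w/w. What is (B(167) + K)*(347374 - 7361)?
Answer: -53094390002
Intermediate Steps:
B(w) = 1
U = -25089 (U = -129 - 24960 = -25089)
K = -156155 (K = 4 - ((133379 - 25089) + 47869) = 4 - (108290 + 47869) = 4 - 1*156159 = 4 - 156159 = -156155)
(B(167) + K)*(347374 - 7361) = (1 - 156155)*(347374 - 7361) = -156154*340013 = -53094390002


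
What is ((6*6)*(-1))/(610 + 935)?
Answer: -12/515 ≈ -0.023301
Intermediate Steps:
((6*6)*(-1))/(610 + 935) = (36*(-1))/1545 = (1/1545)*(-36) = -12/515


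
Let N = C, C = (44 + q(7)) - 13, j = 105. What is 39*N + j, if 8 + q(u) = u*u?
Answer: 2913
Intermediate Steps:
q(u) = -8 + u**2 (q(u) = -8 + u*u = -8 + u**2)
C = 72 (C = (44 + (-8 + 7**2)) - 13 = (44 + (-8 + 49)) - 13 = (44 + 41) - 13 = 85 - 13 = 72)
N = 72
39*N + j = 39*72 + 105 = 2808 + 105 = 2913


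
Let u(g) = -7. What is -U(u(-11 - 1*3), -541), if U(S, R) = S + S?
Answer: 14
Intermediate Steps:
U(S, R) = 2*S
-U(u(-11 - 1*3), -541) = -2*(-7) = -1*(-14) = 14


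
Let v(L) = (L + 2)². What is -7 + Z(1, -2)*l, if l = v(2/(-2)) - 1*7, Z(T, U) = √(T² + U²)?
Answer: -7 - 6*√5 ≈ -20.416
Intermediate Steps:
v(L) = (2 + L)²
l = -6 (l = (2 + 2/(-2))² - 1*7 = (2 + 2*(-½))² - 7 = (2 - 1)² - 7 = 1² - 7 = 1 - 7 = -6)
-7 + Z(1, -2)*l = -7 + √(1² + (-2)²)*(-6) = -7 + √(1 + 4)*(-6) = -7 + √5*(-6) = -7 - 6*√5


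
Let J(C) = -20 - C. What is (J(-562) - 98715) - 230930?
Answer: -329103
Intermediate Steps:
(J(-562) - 98715) - 230930 = ((-20 - 1*(-562)) - 98715) - 230930 = ((-20 + 562) - 98715) - 230930 = (542 - 98715) - 230930 = -98173 - 230930 = -329103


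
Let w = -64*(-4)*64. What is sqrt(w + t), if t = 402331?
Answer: sqrt(418715) ≈ 647.08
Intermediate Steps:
w = 16384 (w = 256*64 = 16384)
sqrt(w + t) = sqrt(16384 + 402331) = sqrt(418715)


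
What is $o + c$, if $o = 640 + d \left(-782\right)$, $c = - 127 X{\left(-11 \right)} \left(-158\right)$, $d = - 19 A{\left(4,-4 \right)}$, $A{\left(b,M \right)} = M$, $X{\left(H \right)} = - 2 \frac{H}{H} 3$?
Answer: $-179188$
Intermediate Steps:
$X{\left(H \right)} = -6$ ($X{\left(H \right)} = \left(-2\right) 1 \cdot 3 = \left(-2\right) 3 = -6$)
$d = 76$ ($d = \left(-19\right) \left(-4\right) = 76$)
$c = -120396$ ($c = \left(-127\right) \left(-6\right) \left(-158\right) = 762 \left(-158\right) = -120396$)
$o = -58792$ ($o = 640 + 76 \left(-782\right) = 640 - 59432 = -58792$)
$o + c = -58792 - 120396 = -179188$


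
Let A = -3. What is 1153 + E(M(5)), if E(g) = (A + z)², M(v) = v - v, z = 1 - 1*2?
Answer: 1169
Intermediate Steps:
z = -1 (z = 1 - 2 = -1)
M(v) = 0
E(g) = 16 (E(g) = (-3 - 1)² = (-4)² = 16)
1153 + E(M(5)) = 1153 + 16 = 1169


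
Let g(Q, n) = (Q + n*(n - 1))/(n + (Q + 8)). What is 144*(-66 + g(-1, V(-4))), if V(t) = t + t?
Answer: -19728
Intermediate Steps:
V(t) = 2*t
g(Q, n) = (Q + n*(-1 + n))/(8 + Q + n) (g(Q, n) = (Q + n*(-1 + n))/(n + (8 + Q)) = (Q + n*(-1 + n))/(8 + Q + n))
144*(-66 + g(-1, V(-4))) = 144*(-66 + (-1 + (2*(-4))**2 - 2*(-4))/(8 - 1 + 2*(-4))) = 144*(-66 + (-1 + (-8)**2 - 1*(-8))/(8 - 1 - 8)) = 144*(-66 + (-1 + 64 + 8)/(-1)) = 144*(-66 - 1*71) = 144*(-66 - 71) = 144*(-137) = -19728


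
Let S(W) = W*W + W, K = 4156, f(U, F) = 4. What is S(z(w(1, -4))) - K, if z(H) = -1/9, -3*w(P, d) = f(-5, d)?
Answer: -336644/81 ≈ -4156.1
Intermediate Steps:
w(P, d) = -4/3 (w(P, d) = -⅓*4 = -4/3)
z(H) = -⅑ (z(H) = -1*⅑ = -⅑)
S(W) = W + W² (S(W) = W² + W = W + W²)
S(z(w(1, -4))) - K = -(1 - ⅑)/9 - 1*4156 = -⅑*8/9 - 4156 = -8/81 - 4156 = -336644/81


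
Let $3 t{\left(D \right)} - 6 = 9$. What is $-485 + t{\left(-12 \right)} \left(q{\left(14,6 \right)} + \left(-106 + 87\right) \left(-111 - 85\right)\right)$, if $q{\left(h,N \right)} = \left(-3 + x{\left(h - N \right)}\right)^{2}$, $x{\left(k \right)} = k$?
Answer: $18260$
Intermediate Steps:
$t{\left(D \right)} = 5$ ($t{\left(D \right)} = 2 + \frac{1}{3} \cdot 9 = 2 + 3 = 5$)
$q{\left(h,N \right)} = \left(-3 + h - N\right)^{2}$ ($q{\left(h,N \right)} = \left(-3 - \left(N - h\right)\right)^{2} = \left(-3 + h - N\right)^{2}$)
$-485 + t{\left(-12 \right)} \left(q{\left(14,6 \right)} + \left(-106 + 87\right) \left(-111 - 85\right)\right) = -485 + 5 \left(\left(3 + 6 - 14\right)^{2} + \left(-106 + 87\right) \left(-111 - 85\right)\right) = -485 + 5 \left(\left(3 + 6 - 14\right)^{2} - -3724\right) = -485 + 5 \left(\left(-5\right)^{2} + 3724\right) = -485 + 5 \left(25 + 3724\right) = -485 + 5 \cdot 3749 = -485 + 18745 = 18260$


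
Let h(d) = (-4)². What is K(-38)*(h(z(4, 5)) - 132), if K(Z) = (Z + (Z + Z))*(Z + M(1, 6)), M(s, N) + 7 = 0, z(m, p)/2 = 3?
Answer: -595080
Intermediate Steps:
z(m, p) = 6 (z(m, p) = 2*3 = 6)
M(s, N) = -7 (M(s, N) = -7 + 0 = -7)
h(d) = 16
K(Z) = 3*Z*(-7 + Z) (K(Z) = (Z + (Z + Z))*(Z - 7) = (Z + 2*Z)*(-7 + Z) = (3*Z)*(-7 + Z) = 3*Z*(-7 + Z))
K(-38)*(h(z(4, 5)) - 132) = (3*(-38)*(-7 - 38))*(16 - 132) = (3*(-38)*(-45))*(-116) = 5130*(-116) = -595080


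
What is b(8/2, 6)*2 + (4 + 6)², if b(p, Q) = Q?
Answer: 112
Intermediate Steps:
b(8/2, 6)*2 + (4 + 6)² = 6*2 + (4 + 6)² = 12 + 10² = 12 + 100 = 112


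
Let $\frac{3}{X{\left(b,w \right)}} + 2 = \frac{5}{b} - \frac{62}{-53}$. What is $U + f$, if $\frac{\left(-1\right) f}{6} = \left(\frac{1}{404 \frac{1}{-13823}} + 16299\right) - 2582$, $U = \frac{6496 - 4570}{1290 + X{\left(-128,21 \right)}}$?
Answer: $- \frac{20968884043431}{255421526} \approx -82095.0$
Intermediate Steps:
$X{\left(b,w \right)} = \frac{3}{- \frac{44}{53} + \frac{5}{b}}$ ($X{\left(b,w \right)} = \frac{3}{-2 + \left(\frac{5}{b} - \frac{62}{-53}\right)} = \frac{3}{-2 + \left(\frac{5}{b} - - \frac{62}{53}\right)} = \frac{3}{-2 + \left(\frac{5}{b} + \frac{62}{53}\right)} = \frac{3}{-2 + \left(\frac{62}{53} + \frac{5}{b}\right)} = \frac{3}{- \frac{44}{53} + \frac{5}{b}}$)
$U = \frac{1892937}{1264463}$ ($U = \frac{6496 - 4570}{1290 - - \frac{20352}{-265 + 44 \left(-128\right)}} = \frac{1926}{1290 - - \frac{20352}{-265 - 5632}} = \frac{1926}{1290 - - \frac{20352}{-5897}} = \frac{1926}{1290 - \left(-20352\right) \left(- \frac{1}{5897}\right)} = \frac{1926}{1290 - \frac{20352}{5897}} = \frac{1926}{\frac{7586778}{5897}} = 1926 \cdot \frac{5897}{7586778} = \frac{1892937}{1264463} \approx 1.497$)
$f = - \frac{16583535}{202}$ ($f = - 6 \left(\left(\frac{1}{404 \frac{1}{-13823}} + 16299\right) - 2582\right) = - 6 \left(\left(\frac{1}{404 \left(- \frac{1}{13823}\right)} + 16299\right) - 2582\right) = - 6 \left(\left(\frac{1}{- \frac{404}{13823}} + 16299\right) - 2582\right) = - 6 \left(\left(- \frac{13823}{404} + 16299\right) - 2582\right) = - 6 \left(\frac{6570973}{404} - 2582\right) = \left(-6\right) \frac{5527845}{404} = - \frac{16583535}{202} \approx -82097.0$)
$U + f = \frac{1892937}{1264463} - \frac{16583535}{202} = - \frac{20968884043431}{255421526}$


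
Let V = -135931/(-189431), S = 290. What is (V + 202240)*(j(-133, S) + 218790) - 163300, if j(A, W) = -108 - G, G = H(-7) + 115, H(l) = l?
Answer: 8373683564422654/189431 ≈ 4.4204e+10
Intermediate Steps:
V = 135931/189431 (V = -135931*(-1/189431) = 135931/189431 ≈ 0.71758)
G = 108 (G = -7 + 115 = 108)
j(A, W) = -216 (j(A, W) = -108 - 1*108 = -108 - 108 = -216)
(V + 202240)*(j(-133, S) + 218790) - 163300 = (135931/189431 + 202240)*(-216 + 218790) - 163300 = (38310661371/189431)*218574 - 163300 = 8373714498504954/189431 - 163300 = 8373683564422654/189431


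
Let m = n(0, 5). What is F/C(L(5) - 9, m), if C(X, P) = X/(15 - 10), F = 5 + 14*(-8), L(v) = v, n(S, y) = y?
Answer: 535/4 ≈ 133.75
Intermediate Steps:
m = 5
F = -107 (F = 5 - 112 = -107)
C(X, P) = X/5
F/C(L(5) - 9, m) = -107*5/(5 - 9) = -107/((⅕)*(-4)) = -107/(-⅘) = -107*(-5/4) = 535/4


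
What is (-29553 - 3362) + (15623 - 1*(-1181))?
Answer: -16111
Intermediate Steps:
(-29553 - 3362) + (15623 - 1*(-1181)) = -32915 + (15623 + 1181) = -32915 + 16804 = -16111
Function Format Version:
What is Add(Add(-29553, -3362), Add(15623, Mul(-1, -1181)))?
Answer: -16111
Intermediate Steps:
Add(Add(-29553, -3362), Add(15623, Mul(-1, -1181))) = Add(-32915, Add(15623, 1181)) = Add(-32915, 16804) = -16111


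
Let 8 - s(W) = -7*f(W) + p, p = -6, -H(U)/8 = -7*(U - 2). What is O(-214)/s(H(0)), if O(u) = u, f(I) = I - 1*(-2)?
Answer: 107/378 ≈ 0.28307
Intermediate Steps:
H(U) = -112 + 56*U (H(U) = -(-56)*(U - 2) = -(-56)*(-2 + U) = -8*(14 - 7*U) = -112 + 56*U)
f(I) = 2 + I (f(I) = I + 2 = 2 + I)
s(W) = 28 + 7*W (s(W) = 8 - (-7*(2 + W) - 6) = 8 - ((-14 - 7*W) - 6) = 8 - (-20 - 7*W) = 8 + (20 + 7*W) = 28 + 7*W)
O(-214)/s(H(0)) = -214/(28 + 7*(-112 + 56*0)) = -214/(28 + 7*(-112 + 0)) = -214/(28 + 7*(-112)) = -214/(28 - 784) = -214/(-756) = -214*(-1/756) = 107/378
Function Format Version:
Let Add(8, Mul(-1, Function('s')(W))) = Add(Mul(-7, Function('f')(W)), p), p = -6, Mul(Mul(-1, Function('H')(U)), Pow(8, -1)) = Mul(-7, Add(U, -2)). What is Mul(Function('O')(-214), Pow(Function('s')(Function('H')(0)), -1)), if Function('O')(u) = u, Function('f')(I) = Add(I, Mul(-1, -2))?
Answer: Rational(107, 378) ≈ 0.28307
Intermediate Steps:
Function('H')(U) = Add(-112, Mul(56, U)) (Function('H')(U) = Mul(-8, Mul(-7, Add(U, -2))) = Mul(-8, Mul(-7, Add(-2, U))) = Mul(-8, Add(14, Mul(-7, U))) = Add(-112, Mul(56, U)))
Function('f')(I) = Add(2, I) (Function('f')(I) = Add(I, 2) = Add(2, I))
Function('s')(W) = Add(28, Mul(7, W)) (Function('s')(W) = Add(8, Mul(-1, Add(Mul(-7, Add(2, W)), -6))) = Add(8, Mul(-1, Add(Add(-14, Mul(-7, W)), -6))) = Add(8, Mul(-1, Add(-20, Mul(-7, W)))) = Add(8, Add(20, Mul(7, W))) = Add(28, Mul(7, W)))
Mul(Function('O')(-214), Pow(Function('s')(Function('H')(0)), -1)) = Mul(-214, Pow(Add(28, Mul(7, Add(-112, Mul(56, 0)))), -1)) = Mul(-214, Pow(Add(28, Mul(7, Add(-112, 0))), -1)) = Mul(-214, Pow(Add(28, Mul(7, -112)), -1)) = Mul(-214, Pow(Add(28, -784), -1)) = Mul(-214, Pow(-756, -1)) = Mul(-214, Rational(-1, 756)) = Rational(107, 378)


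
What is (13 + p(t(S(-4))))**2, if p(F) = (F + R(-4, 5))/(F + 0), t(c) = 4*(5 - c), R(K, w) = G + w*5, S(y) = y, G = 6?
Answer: 286225/1296 ≈ 220.85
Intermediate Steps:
R(K, w) = 6 + 5*w (R(K, w) = 6 + w*5 = 6 + 5*w)
t(c) = 20 - 4*c
p(F) = (31 + F)/F (p(F) = (F + (6 + 5*5))/(F + 0) = (F + (6 + 25))/F = (F + 31)/F = (31 + F)/F)
(13 + p(t(S(-4))))**2 = (13 + (31 + (20 - 4*(-4)))/(20 - 4*(-4)))**2 = (13 + (31 + (20 + 16))/(20 + 16))**2 = (13 + (31 + 36)/36)**2 = (13 + (1/36)*67)**2 = (13 + 67/36)**2 = (535/36)**2 = 286225/1296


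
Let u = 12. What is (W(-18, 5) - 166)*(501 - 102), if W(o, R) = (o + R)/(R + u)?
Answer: -1131165/17 ≈ -66539.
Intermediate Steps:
W(o, R) = (R + o)/(12 + R) (W(o, R) = (o + R)/(R + 12) = (R + o)/(12 + R))
(W(-18, 5) - 166)*(501 - 102) = ((5 - 18)/(12 + 5) - 166)*(501 - 102) = (-13/17 - 166)*399 = -2835/17*399 = -1131165/17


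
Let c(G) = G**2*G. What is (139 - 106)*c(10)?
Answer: 33000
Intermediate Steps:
c(G) = G**3
(139 - 106)*c(10) = (139 - 106)*10**3 = 33*1000 = 33000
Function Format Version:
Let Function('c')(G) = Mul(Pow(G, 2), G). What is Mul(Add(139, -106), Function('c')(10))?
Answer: 33000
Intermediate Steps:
Function('c')(G) = Pow(G, 3)
Mul(Add(139, -106), Function('c')(10)) = Mul(Add(139, -106), Pow(10, 3)) = Mul(33, 1000) = 33000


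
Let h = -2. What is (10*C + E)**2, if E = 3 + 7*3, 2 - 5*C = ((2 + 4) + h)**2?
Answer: 16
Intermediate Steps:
C = -14/5 (C = 2/5 - ((2 + 4) - 2)**2/5 = 2/5 - (6 - 2)**2/5 = 2/5 - 1/5*4**2 = 2/5 - 1/5*16 = 2/5 - 16/5 = -14/5 ≈ -2.8000)
E = 24 (E = 3 + 21 = 24)
(10*C + E)**2 = (10*(-14/5) + 24)**2 = (-28 + 24)**2 = (-4)**2 = 16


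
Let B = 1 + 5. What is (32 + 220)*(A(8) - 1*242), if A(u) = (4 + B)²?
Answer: -35784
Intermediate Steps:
B = 6
A(u) = 100 (A(u) = (4 + 6)² = 10² = 100)
(32 + 220)*(A(8) - 1*242) = (32 + 220)*(100 - 1*242) = 252*(100 - 242) = 252*(-142) = -35784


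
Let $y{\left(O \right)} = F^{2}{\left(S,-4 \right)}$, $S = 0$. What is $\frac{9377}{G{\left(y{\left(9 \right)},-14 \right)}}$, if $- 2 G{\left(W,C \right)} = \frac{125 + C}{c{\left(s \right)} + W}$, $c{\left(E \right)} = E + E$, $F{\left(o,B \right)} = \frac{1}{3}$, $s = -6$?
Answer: $\frac{2006678}{999} \approx 2008.7$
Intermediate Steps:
$F{\left(o,B \right)} = \frac{1}{3}$
$c{\left(E \right)} = 2 E$
$y{\left(O \right)} = \frac{1}{9}$ ($y{\left(O \right)} = \left(\frac{1}{3}\right)^{2} = \frac{1}{9}$)
$G{\left(W,C \right)} = - \frac{125 + C}{2 \left(-12 + W\right)}$ ($G{\left(W,C \right)} = - \frac{\left(125 + C\right) \frac{1}{2 \left(-6\right) + W}}{2} = - \frac{\left(125 + C\right) \frac{1}{-12 + W}}{2} = - \frac{\frac{1}{-12 + W} \left(125 + C\right)}{2} = - \frac{125 + C}{2 \left(-12 + W\right)}$)
$\frac{9377}{G{\left(y{\left(9 \right)},-14 \right)}} = \frac{9377}{\frac{1}{2} \frac{1}{-12 + \frac{1}{9}} \left(-125 - -14\right)} = \frac{9377}{\frac{1}{2} \frac{1}{- \frac{107}{9}} \left(-125 + 14\right)} = \frac{9377}{\frac{1}{2} \left(- \frac{9}{107}\right) \left(-111\right)} = \frac{9377}{\frac{999}{214}} = 9377 \cdot \frac{214}{999} = \frac{2006678}{999}$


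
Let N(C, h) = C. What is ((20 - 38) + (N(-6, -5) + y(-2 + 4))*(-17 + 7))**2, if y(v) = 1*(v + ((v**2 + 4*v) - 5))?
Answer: 2304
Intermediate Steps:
y(v) = -5 + v**2 + 5*v (y(v) = 1*(v + (-5 + v**2 + 4*v)) = 1*(-5 + v**2 + 5*v) = -5 + v**2 + 5*v)
((20 - 38) + (N(-6, -5) + y(-2 + 4))*(-17 + 7))**2 = ((20 - 38) + (-6 + (-5 + (-2 + 4)**2 + 5*(-2 + 4)))*(-17 + 7))**2 = (-18 + (-6 + (-5 + 2**2 + 5*2))*(-10))**2 = (-18 + (-6 + (-5 + 4 + 10))*(-10))**2 = (-18 + (-6 + 9)*(-10))**2 = (-18 + 3*(-10))**2 = (-18 - 30)**2 = (-48)**2 = 2304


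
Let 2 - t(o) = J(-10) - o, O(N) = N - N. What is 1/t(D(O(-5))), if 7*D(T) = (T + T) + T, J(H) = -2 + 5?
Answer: -1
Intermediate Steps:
J(H) = 3
O(N) = 0
D(T) = 3*T/7 (D(T) = ((T + T) + T)/7 = (2*T + T)/7 = (3*T)/7 = 3*T/7)
t(o) = -1 + o (t(o) = 2 - (3 - o) = 2 + (-3 + o) = -1 + o)
1/t(D(O(-5))) = 1/(-1 + (3/7)*0) = 1/(-1 + 0) = 1/(-1) = -1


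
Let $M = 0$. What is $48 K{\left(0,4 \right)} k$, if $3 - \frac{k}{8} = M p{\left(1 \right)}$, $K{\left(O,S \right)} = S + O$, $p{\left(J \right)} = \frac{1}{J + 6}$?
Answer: $4608$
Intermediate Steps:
$p{\left(J \right)} = \frac{1}{6 + J}$
$K{\left(O,S \right)} = O + S$
$k = 24$ ($k = 24 - 8 \frac{0}{6 + 1} = 24 - 8 \cdot \frac{0}{7} = 24 - 8 \cdot 0 \cdot \frac{1}{7} = 24 - 0 = 24 + 0 = 24$)
$48 K{\left(0,4 \right)} k = 48 \left(0 + 4\right) 24 = 48 \cdot 4 \cdot 24 = 192 \cdot 24 = 4608$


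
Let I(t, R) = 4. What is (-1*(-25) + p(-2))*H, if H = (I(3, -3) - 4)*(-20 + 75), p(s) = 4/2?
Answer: 0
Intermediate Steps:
p(s) = 2 (p(s) = 4*(1/2) = 2)
H = 0 (H = (4 - 4)*(-20 + 75) = 0*55 = 0)
(-1*(-25) + p(-2))*H = (-1*(-25) + 2)*0 = (25 + 2)*0 = 27*0 = 0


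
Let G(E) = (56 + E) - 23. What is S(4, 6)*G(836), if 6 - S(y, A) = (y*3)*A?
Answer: -57354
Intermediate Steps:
S(y, A) = 6 - 3*A*y (S(y, A) = 6 - y*3*A = 6 - 3*y*A = 6 - 3*A*y)
G(E) = 33 + E
S(4, 6)*G(836) = (6 - 3*6*4)*(33 + 836) = (6 - 72)*869 = -66*869 = -57354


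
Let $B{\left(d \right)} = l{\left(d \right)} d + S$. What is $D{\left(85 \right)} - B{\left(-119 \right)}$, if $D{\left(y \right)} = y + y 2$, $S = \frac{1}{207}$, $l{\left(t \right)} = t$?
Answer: $- \frac{2878543}{207} \approx -13906.0$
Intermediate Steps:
$S = \frac{1}{207} \approx 0.0048309$
$D{\left(y \right)} = 3 y$ ($D{\left(y \right)} = y + 2 y = 3 y$)
$B{\left(d \right)} = \frac{1}{207} + d^{2}$ ($B{\left(d \right)} = d d + \frac{1}{207} = d^{2} + \frac{1}{207} = \frac{1}{207} + d^{2}$)
$D{\left(85 \right)} - B{\left(-119 \right)} = 3 \cdot 85 - \left(\frac{1}{207} + \left(-119\right)^{2}\right) = 255 - \left(\frac{1}{207} + 14161\right) = 255 - \frac{2931328}{207} = - \frac{2878543}{207}$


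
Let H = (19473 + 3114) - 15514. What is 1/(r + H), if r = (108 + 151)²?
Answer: 1/74154 ≈ 1.3485e-5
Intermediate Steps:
r = 67081 (r = 259² = 67081)
H = 7073 (H = 22587 - 15514 = 7073)
1/(r + H) = 1/(67081 + 7073) = 1/74154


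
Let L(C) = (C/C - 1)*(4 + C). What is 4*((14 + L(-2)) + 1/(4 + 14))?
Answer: 506/9 ≈ 56.222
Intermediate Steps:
L(C) = 0 (L(C) = (1 - 1)*(4 + C) = 0*(4 + C) = 0)
4*((14 + L(-2)) + 1/(4 + 14)) = 4*((14 + 0) + 1/(4 + 14)) = 4*(14 + 1/18) = 4*(253/18) = 506/9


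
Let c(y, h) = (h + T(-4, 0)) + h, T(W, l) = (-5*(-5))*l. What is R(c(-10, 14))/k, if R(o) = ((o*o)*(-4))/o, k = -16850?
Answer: 56/8425 ≈ 0.0066469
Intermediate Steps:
T(W, l) = 25*l
c(y, h) = 2*h (c(y, h) = (h + 25*0) + h = (h + 0) + h = h + h = 2*h)
R(o) = -4*o (R(o) = (o**2*(-4))/o = (-4*o**2)/o = -4*o)
R(c(-10, 14))/k = -8*14/(-16850) = -4*28*(-1/16850) = -112*(-1/16850) = 56/8425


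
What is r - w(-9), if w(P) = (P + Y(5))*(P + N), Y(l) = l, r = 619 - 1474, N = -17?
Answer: -959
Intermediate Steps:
r = -855
w(P) = (-17 + P)*(5 + P) (w(P) = (P + 5)*(P - 17) = (5 + P)*(-17 + P) = (-17 + P)*(5 + P))
r - w(-9) = -855 - (-85 + (-9)² - 12*(-9)) = -855 - (-85 + 81 + 108) = -855 - 1*104 = -855 - 104 = -959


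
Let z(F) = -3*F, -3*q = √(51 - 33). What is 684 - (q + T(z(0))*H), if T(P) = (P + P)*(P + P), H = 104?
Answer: 684 + √2 ≈ 685.41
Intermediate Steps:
q = -√2 (q = -√(51 - 33)/3 = -√2 ≈ -1.4142)
T(P) = 4*P² (T(P) = (2*P)*(2*P) = 4*P²)
684 - (q + T(z(0))*H) = 684 - (-√2 + (4*(-3*0)²)*104) = 684 - (-√2 + (4*0²)*104) = 684 - (-√2 + (4*0)*104) = 684 - (-√2 + 0*104) = 684 - (-√2 + 0) = 684 - (-1)*√2 = 684 + √2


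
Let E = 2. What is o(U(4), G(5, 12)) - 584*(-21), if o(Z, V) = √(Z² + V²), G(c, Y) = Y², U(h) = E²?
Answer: 12264 + 4*√1297 ≈ 12408.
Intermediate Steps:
U(h) = 4 (U(h) = 2² = 4)
o(Z, V) = √(V² + Z²)
o(U(4), G(5, 12)) - 584*(-21) = √((12²)² + 4²) - 584*(-21) = √(144² + 16) + 12264 = √(20736 + 16) + 12264 = √20752 + 12264 = 4*√1297 + 12264 = 12264 + 4*√1297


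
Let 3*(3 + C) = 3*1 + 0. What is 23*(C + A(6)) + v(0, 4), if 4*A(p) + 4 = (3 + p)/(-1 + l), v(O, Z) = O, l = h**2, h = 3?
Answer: -2001/32 ≈ -62.531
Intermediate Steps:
l = 9 (l = 3**2 = 9)
A(p) = -29/32 + p/32 (A(p) = -1 + ((3 + p)/(-1 + 9))/4 = -1 + ((3 + p)/8)/4 = -1 + ((3 + p)*(1/8))/4 = -1 + (3/8 + p/8)/4 = -1 + (3/32 + p/32) = -29/32 + p/32)
C = -2 (C = -3 + (3*1 + 0)/3 = -3 + (3 + 0)/3 = -3 + (1/3)*3 = -3 + 1 = -2)
23*(C + A(6)) + v(0, 4) = 23*(-2 + (-29/32 + (1/32)*6)) + 0 = 23*(-2 + (-29/32 + 3/16)) + 0 = 23*(-2 - 23/32) + 0 = 23*(-87/32) + 0 = -2001/32 + 0 = -2001/32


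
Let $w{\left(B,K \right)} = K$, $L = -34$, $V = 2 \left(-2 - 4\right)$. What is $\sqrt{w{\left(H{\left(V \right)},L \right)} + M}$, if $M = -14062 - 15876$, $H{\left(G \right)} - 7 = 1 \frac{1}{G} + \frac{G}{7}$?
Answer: $2 i \sqrt{7493} \approx 173.12 i$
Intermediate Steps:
$V = -12$ ($V = 2 \left(-6\right) = -12$)
$H{\left(G \right)} = 7 + \frac{1}{G} + \frac{G}{7}$ ($H{\left(G \right)} = 7 + \left(1 \frac{1}{G} + \frac{G}{7}\right) = 7 + \left(\frac{1}{G} + G \frac{1}{7}\right) = 7 + \left(\frac{1}{G} + \frac{G}{7}\right) = 7 + \frac{1}{G} + \frac{G}{7}$)
$M = -29938$
$\sqrt{w{\left(H{\left(V \right)},L \right)} + M} = \sqrt{-34 - 29938} = \sqrt{-29972} = 2 i \sqrt{7493}$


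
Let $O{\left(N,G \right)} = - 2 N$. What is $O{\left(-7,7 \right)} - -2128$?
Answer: $2142$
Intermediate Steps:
$O{\left(-7,7 \right)} - -2128 = \left(-2\right) \left(-7\right) - -2128 = 14 + 2128 = 2142$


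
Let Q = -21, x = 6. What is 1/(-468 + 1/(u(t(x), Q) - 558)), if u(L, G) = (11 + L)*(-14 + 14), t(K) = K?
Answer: -558/261145 ≈ -0.0021367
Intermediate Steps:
u(L, G) = 0 (u(L, G) = (11 + L)*0 = 0)
1/(-468 + 1/(u(t(x), Q) - 558)) = 1/(-468 + 1/(0 - 558)) = 1/(-468 + 1/(-558)) = 1/(-468 - 1/558) = 1/(-261145/558) = -558/261145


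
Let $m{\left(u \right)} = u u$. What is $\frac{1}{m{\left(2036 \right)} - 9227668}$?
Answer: $- \frac{1}{5082372} \approx -1.9676 \cdot 10^{-7}$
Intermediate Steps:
$m{\left(u \right)} = u^{2}$
$\frac{1}{m{\left(2036 \right)} - 9227668} = \frac{1}{2036^{2} - 9227668} = \frac{1}{4145296 - 9227668} = \frac{1}{-5082372} = - \frac{1}{5082372}$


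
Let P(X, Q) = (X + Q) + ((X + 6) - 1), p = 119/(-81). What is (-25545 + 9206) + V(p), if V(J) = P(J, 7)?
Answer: -1322725/81 ≈ -16330.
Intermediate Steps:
p = -119/81 (p = 119*(-1/81) = -119/81 ≈ -1.4691)
P(X, Q) = 5 + Q + 2*X (P(X, Q) = (Q + X) + ((6 + X) - 1) = (Q + X) + (5 + X) = 5 + Q + 2*X)
V(J) = 12 + 2*J (V(J) = 5 + 7 + 2*J = 12 + 2*J)
(-25545 + 9206) + V(p) = (-25545 + 9206) + (12 + 2*(-119/81)) = -16339 + (12 - 238/81) = -16339 + 734/81 = -1322725/81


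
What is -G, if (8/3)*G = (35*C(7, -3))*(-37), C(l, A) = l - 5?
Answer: 3885/4 ≈ 971.25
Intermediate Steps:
C(l, A) = -5 + l
G = -3885/4 (G = 3*((35*(-5 + 7))*(-37))/8 = 3*((35*2)*(-37))/8 = 3*(70*(-37))/8 = (3/8)*(-2590) = -3885/4 ≈ -971.25)
-G = -1*(-3885/4) = 3885/4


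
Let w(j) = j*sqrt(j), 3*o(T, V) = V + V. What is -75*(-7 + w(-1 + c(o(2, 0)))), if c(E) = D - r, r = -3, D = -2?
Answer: 525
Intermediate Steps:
o(T, V) = 2*V/3 (o(T, V) = (V + V)/3 = (2*V)/3 = 2*V/3)
c(E) = 1 (c(E) = -2 - 1*(-3) = -2 + 3 = 1)
w(j) = j**(3/2)
-75*(-7 + w(-1 + c(o(2, 0)))) = -75*(-7 + (-1 + 1)**(3/2)) = -75*(-7 + 0**(3/2)) = -75*(-7 + 0) = -75*(-7) = 525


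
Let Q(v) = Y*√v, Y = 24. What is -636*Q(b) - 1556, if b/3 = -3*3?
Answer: -1556 - 45792*I*√3 ≈ -1556.0 - 79314.0*I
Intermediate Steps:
b = -27 (b = 3*(-3*3) = 3*(-9) = -27)
Q(v) = 24*√v
-636*Q(b) - 1556 = -15264*√(-27) - 1556 = -15264*3*I*√3 - 1556 = -45792*I*√3 - 1556 = -1556 - 45792*I*√3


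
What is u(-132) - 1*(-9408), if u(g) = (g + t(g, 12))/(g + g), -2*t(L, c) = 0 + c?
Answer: 413975/44 ≈ 9408.5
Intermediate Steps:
t(L, c) = -c/2 (t(L, c) = -(0 + c)/2 = -c/2)
u(g) = (-6 + g)/(2*g) (u(g) = (g - 1/2*12)/(g + g) = (g - 6)/((2*g)) = (-6 + g)*(1/(2*g)) = (-6 + g)/(2*g))
u(-132) - 1*(-9408) = (1/2)*(-6 - 132)/(-132) - 1*(-9408) = (1/2)*(-1/132)*(-138) + 9408 = 23/44 + 9408 = 413975/44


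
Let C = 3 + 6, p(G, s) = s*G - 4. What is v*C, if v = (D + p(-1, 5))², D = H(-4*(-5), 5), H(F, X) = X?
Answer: 144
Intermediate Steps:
p(G, s) = -4 + G*s (p(G, s) = G*s - 4 = -4 + G*s)
D = 5
v = 16 (v = (5 + (-4 - 1*5))² = (5 + (-4 - 5))² = (5 - 9)² = (-4)² = 16)
C = 9
v*C = 16*9 = 144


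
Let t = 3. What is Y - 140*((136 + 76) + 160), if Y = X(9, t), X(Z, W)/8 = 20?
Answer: -51920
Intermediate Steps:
X(Z, W) = 160 (X(Z, W) = 8*20 = 160)
Y = 160
Y - 140*((136 + 76) + 160) = 160 - 140*((136 + 76) + 160) = 160 - 140*(212 + 160) = 160 - 140*372 = 160 - 52080 = -51920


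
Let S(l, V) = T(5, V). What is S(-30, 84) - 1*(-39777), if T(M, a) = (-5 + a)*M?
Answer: 40172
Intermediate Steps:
T(M, a) = M*(-5 + a)
S(l, V) = -25 + 5*V (S(l, V) = 5*(-5 + V) = -25 + 5*V)
S(-30, 84) - 1*(-39777) = (-25 + 5*84) - 1*(-39777) = (-25 + 420) + 39777 = 395 + 39777 = 40172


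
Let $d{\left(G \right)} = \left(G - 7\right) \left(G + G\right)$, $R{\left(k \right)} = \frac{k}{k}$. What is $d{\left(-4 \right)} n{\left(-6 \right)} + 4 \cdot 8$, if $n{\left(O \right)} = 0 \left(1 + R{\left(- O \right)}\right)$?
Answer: $32$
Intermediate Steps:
$R{\left(k \right)} = 1$
$d{\left(G \right)} = 2 G \left(-7 + G\right)$ ($d{\left(G \right)} = \left(-7 + G\right) 2 G = 2 G \left(-7 + G\right)$)
$n{\left(O \right)} = 0$ ($n{\left(O \right)} = 0 \left(1 + 1\right) = 0 \cdot 2 = 0$)
$d{\left(-4 \right)} n{\left(-6 \right)} + 4 \cdot 8 = 2 \left(-4\right) \left(-7 - 4\right) 0 + 4 \cdot 8 = 2 \left(-4\right) \left(-11\right) 0 + 32 = 88 \cdot 0 + 32 = 0 + 32 = 32$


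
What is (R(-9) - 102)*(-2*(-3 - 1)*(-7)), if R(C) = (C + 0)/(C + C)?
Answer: 5684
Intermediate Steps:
R(C) = ½ (R(C) = C/((2*C)) = C*(1/(2*C)) = ½)
(R(-9) - 102)*(-2*(-3 - 1)*(-7)) = (½ - 102)*(-2*(-3 - 1)*(-7)) = -203*(-2*(-4))*(-7)/2 = -812*(-7) = -203/2*(-56) = 5684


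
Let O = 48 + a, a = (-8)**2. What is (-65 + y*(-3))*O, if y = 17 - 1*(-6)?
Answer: -15008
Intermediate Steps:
a = 64
y = 23 (y = 17 + 6 = 23)
O = 112 (O = 48 + 64 = 112)
(-65 + y*(-3))*O = (-65 + 23*(-3))*112 = (-65 - 69)*112 = -134*112 = -15008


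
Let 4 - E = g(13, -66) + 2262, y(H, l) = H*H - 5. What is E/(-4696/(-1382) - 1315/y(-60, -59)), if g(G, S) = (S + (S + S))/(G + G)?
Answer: -14534732395/19584227 ≈ -742.17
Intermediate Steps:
y(H, l) = -5 + H² (y(H, l) = H² - 5 = -5 + H²)
g(G, S) = 3*S/(2*G) (g(G, S) = (S + 2*S)/((2*G)) = (3*S)*(1/(2*G)) = 3*S/(2*G))
E = -29255/13 (E = 4 - ((3/2)*(-66)/13 + 2262) = 4 - ((3/2)*(-66)*(1/13) + 2262) = 4 - (-99/13 + 2262) = 4 - 1*29307/13 = 4 - 29307/13 = -29255/13 ≈ -2250.4)
E/(-4696/(-1382) - 1315/y(-60, -59)) = -29255/(13*(-4696/(-1382) - 1315/(-5 + (-60)²))) = -29255/(13*(-4696*(-1/1382) - 1315/(-5 + 3600))) = -29255/(13*(2348/691 - 1315/3595)) = -29255/(13*(2348/691 - 1315*1/3595)) = -29255/(13*(2348/691 - 263/719)) = -29255/(13*1506479/496829) = -29255/13*496829/1506479 = -14534732395/19584227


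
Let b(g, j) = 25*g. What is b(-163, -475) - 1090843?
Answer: -1094918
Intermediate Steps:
b(-163, -475) - 1090843 = 25*(-163) - 1090843 = -4075 - 1090843 = -1094918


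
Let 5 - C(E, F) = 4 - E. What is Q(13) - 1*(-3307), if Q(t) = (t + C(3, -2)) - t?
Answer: 3311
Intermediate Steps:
C(E, F) = 1 + E (C(E, F) = 5 - (4 - E) = 5 + (-4 + E) = 1 + E)
Q(t) = 4 (Q(t) = (t + (1 + 3)) - t = (t + 4) - t = (4 + t) - t = 4)
Q(13) - 1*(-3307) = 4 - 1*(-3307) = 4 + 3307 = 3311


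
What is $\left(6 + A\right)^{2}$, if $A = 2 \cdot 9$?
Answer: $576$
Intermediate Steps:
$A = 18$
$\left(6 + A\right)^{2} = \left(6 + 18\right)^{2} = 24^{2} = 576$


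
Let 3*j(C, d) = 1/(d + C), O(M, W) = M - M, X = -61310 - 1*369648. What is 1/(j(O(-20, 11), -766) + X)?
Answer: -2298/990341485 ≈ -2.3204e-6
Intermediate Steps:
X = -430958 (X = -61310 - 369648 = -430958)
O(M, W) = 0
j(C, d) = 1/(3*(C + d)) (j(C, d) = 1/(3*(d + C)) = 1/(3*(C + d)))
1/(j(O(-20, 11), -766) + X) = 1/(1/(3*(0 - 766)) - 430958) = 1/((⅓)/(-766) - 430958) = 1/((⅓)*(-1/766) - 430958) = 1/(-1/2298 - 430958) = 1/(-990341485/2298) = -2298/990341485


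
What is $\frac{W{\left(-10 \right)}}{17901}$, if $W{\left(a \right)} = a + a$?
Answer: $- \frac{20}{17901} \approx -0.0011173$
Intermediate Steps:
$W{\left(a \right)} = 2 a$
$\frac{W{\left(-10 \right)}}{17901} = \frac{2 \left(-10\right)}{17901} = \left(-20\right) \frac{1}{17901} = - \frac{20}{17901}$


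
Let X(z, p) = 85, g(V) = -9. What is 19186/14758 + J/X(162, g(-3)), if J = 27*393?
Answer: 79113974/627215 ≈ 126.14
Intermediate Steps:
J = 10611
19186/14758 + J/X(162, g(-3)) = 19186/14758 + 10611/85 = 19186*(1/14758) + 10611*(1/85) = 9593/7379 + 10611/85 = 79113974/627215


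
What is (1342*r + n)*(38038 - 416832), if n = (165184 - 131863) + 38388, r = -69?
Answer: 7912627866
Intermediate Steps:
n = 71709 (n = 33321 + 38388 = 71709)
(1342*r + n)*(38038 - 416832) = (1342*(-69) + 71709)*(38038 - 416832) = (-92598 + 71709)*(-378794) = -20889*(-378794) = 7912627866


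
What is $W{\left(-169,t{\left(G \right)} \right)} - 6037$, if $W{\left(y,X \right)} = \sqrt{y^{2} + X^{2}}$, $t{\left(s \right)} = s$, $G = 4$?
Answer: $-6037 + 41 \sqrt{17} \approx -5868.0$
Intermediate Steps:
$W{\left(y,X \right)} = \sqrt{X^{2} + y^{2}}$
$W{\left(-169,t{\left(G \right)} \right)} - 6037 = \sqrt{4^{2} + \left(-169\right)^{2}} - 6037 = \sqrt{16 + 28561} - 6037 = \sqrt{28577} - 6037 = 41 \sqrt{17} - 6037 = -6037 + 41 \sqrt{17}$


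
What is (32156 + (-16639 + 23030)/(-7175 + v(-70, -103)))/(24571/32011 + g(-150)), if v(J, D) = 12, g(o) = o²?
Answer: 320565164409/224317775851 ≈ 1.4291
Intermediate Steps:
(32156 + (-16639 + 23030)/(-7175 + v(-70, -103)))/(24571/32011 + g(-150)) = (32156 + (-16639 + 23030)/(-7175 + 12))/(24571/32011 + (-150)²) = (32156 + 6391/(-7163))/(24571*(1/32011) + 22500) = (32156 + 6391*(-1/7163))/(24571/32011 + 22500) = (32156 - 6391/7163)/(720272071/32011) = (230327037/7163)*(32011/720272071) = 320565164409/224317775851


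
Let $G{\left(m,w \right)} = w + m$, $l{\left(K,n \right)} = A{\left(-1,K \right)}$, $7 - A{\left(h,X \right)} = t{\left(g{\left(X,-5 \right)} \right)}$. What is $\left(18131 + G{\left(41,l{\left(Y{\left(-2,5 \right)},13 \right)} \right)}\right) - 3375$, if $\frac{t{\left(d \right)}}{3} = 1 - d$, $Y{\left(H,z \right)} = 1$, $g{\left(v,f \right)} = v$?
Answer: $14804$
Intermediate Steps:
$t{\left(d \right)} = 3 - 3 d$ ($t{\left(d \right)} = 3 \left(1 - d\right) = 3 - 3 d$)
$A{\left(h,X \right)} = 4 + 3 X$ ($A{\left(h,X \right)} = 7 - \left(3 - 3 X\right) = 7 + \left(-3 + 3 X\right) = 4 + 3 X$)
$l{\left(K,n \right)} = 4 + 3 K$
$G{\left(m,w \right)} = m + w$
$\left(18131 + G{\left(41,l{\left(Y{\left(-2,5 \right)},13 \right)} \right)}\right) - 3375 = \left(18131 + \left(41 + \left(4 + 3 \cdot 1\right)\right)\right) - 3375 = \left(18131 + \left(41 + \left(4 + 3\right)\right)\right) - 3375 = \left(18131 + \left(41 + 7\right)\right) - 3375 = \left(18131 + 48\right) - 3375 = 18179 - 3375 = 14804$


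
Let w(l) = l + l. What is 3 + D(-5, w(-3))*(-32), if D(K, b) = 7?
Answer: -221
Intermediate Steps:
w(l) = 2*l
3 + D(-5, w(-3))*(-32) = 3 + 7*(-32) = 3 - 224 = -221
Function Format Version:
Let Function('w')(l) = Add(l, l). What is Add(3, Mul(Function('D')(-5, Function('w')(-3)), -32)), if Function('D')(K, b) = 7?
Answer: -221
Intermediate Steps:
Function('w')(l) = Mul(2, l)
Add(3, Mul(Function('D')(-5, Function('w')(-3)), -32)) = Add(3, Mul(7, -32)) = Add(3, -224) = -221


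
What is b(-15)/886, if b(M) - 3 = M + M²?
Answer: 213/886 ≈ 0.24041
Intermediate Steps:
b(M) = 3 + M + M² (b(M) = 3 + (M + M²) = 3 + M + M²)
b(-15)/886 = (3 - 15 + (-15)²)/886 = (3 - 15 + 225)*(1/886) = 213*(1/886) = 213/886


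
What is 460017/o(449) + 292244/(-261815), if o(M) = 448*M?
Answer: 61653885767/52664610880 ≈ 1.1707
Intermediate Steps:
460017/o(449) + 292244/(-261815) = 460017/((448*449)) + 292244/(-261815) = 460017/201152 + 292244*(-1/261815) = 460017*(1/201152) - 292244/261815 = 460017/201152 - 292244/261815 = 61653885767/52664610880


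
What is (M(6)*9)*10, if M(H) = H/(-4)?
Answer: -135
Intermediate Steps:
M(H) = -H/4 (M(H) = H*(-1/4) = -H/4)
(M(6)*9)*10 = (-1/4*6*9)*10 = -3/2*9*10 = -27/2*10 = -135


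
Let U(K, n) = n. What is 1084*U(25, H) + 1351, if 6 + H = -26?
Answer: -33337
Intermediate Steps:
H = -32 (H = -6 - 26 = -32)
1084*U(25, H) + 1351 = 1084*(-32) + 1351 = -34688 + 1351 = -33337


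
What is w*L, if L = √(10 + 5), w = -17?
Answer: -17*√15 ≈ -65.841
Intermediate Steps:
L = √15 ≈ 3.8730
w*L = -17*√15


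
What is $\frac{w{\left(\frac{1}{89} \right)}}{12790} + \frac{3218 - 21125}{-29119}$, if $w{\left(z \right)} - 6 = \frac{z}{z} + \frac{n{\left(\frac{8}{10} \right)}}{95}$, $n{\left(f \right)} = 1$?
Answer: $\frac{10888646802}{17690520475} \approx 0.61551$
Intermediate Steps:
$w{\left(z \right)} = \frac{666}{95}$ ($w{\left(z \right)} = 6 + \left(\frac{z}{z} + 1 \cdot \frac{1}{95}\right) = 6 + \left(1 + 1 \cdot \frac{1}{95}\right) = 6 + \left(1 + \frac{1}{95}\right) = 6 + \frac{96}{95} = \frac{666}{95}$)
$\frac{w{\left(\frac{1}{89} \right)}}{12790} + \frac{3218 - 21125}{-29119} = \frac{666}{95 \cdot 12790} + \frac{3218 - 21125}{-29119} = \frac{666}{95} \cdot \frac{1}{12790} + \left(3218 - 21125\right) \left(- \frac{1}{29119}\right) = \frac{333}{607525} - - \frac{17907}{29119} = \frac{333}{607525} + \frac{17907}{29119} = \frac{10888646802}{17690520475}$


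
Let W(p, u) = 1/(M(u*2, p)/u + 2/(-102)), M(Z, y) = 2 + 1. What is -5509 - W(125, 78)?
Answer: -139051/25 ≈ -5562.0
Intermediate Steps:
M(Z, y) = 3
W(p, u) = 1/(-1/51 + 3/u) (W(p, u) = 1/(3/u + 2/(-102)) = 1/(3/u + 2*(-1/102)) = 1/(3/u - 1/51) = 1/(-1/51 + 3/u))
-5509 - W(125, 78) = -5509 - (-51)*78/(-153 + 78) = -5509 - (-51)*78/(-75) = -5509 - (-51)*78*(-1)/75 = -5509 - 1*1326/25 = -5509 - 1326/25 = -139051/25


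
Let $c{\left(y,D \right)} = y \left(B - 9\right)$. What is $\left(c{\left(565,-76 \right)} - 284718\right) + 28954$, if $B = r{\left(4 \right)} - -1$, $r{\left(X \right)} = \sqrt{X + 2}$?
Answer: $-260284 + 565 \sqrt{6} \approx -2.589 \cdot 10^{5}$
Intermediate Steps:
$r{\left(X \right)} = \sqrt{2 + X}$
$B = 1 + \sqrt{6}$ ($B = \sqrt{2 + 4} - -1 = \sqrt{6} + 1 = 1 + \sqrt{6} \approx 3.4495$)
$c{\left(y,D \right)} = y \left(-8 + \sqrt{6}\right)$ ($c{\left(y,D \right)} = y \left(\left(1 + \sqrt{6}\right) - 9\right) = y \left(-8 + \sqrt{6}\right)$)
$\left(c{\left(565,-76 \right)} - 284718\right) + 28954 = \left(565 \left(-8 + \sqrt{6}\right) - 284718\right) + 28954 = \left(\left(-4520 + 565 \sqrt{6}\right) - 284718\right) + 28954 = \left(-289238 + 565 \sqrt{6}\right) + 28954 = -260284 + 565 \sqrt{6}$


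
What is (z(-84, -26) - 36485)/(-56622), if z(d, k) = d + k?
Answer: 36595/56622 ≈ 0.64630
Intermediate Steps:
(z(-84, -26) - 36485)/(-56622) = ((-84 - 26) - 36485)/(-56622) = (-110 - 36485)*(-1/56622) = -36595*(-1/56622) = 36595/56622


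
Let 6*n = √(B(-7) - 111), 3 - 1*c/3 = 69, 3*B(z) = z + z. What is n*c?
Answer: -11*I*√1041 ≈ -354.91*I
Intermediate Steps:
B(z) = 2*z/3 (B(z) = (z + z)/3 = (2*z)/3 = 2*z/3)
c = -198 (c = 9 - 3*69 = 9 - 207 = -198)
n = I*√1041/18 (n = √((⅔)*(-7) - 111)/6 = √(-14/3 - 111)/6 = √(-347/3)/6 = (I*√1041/3)/6 = I*√1041/18 ≈ 1.7925*I)
n*c = (I*√1041/18)*(-198) = -11*I*√1041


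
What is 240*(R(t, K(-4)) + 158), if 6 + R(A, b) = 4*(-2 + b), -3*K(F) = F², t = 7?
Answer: 29440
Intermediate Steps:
K(F) = -F²/3
R(A, b) = -14 + 4*b (R(A, b) = -6 + 4*(-2 + b) = -6 + (-8 + 4*b) = -14 + 4*b)
240*(R(t, K(-4)) + 158) = 240*((-14 + 4*(-⅓*(-4)²)) + 158) = 240*((-14 + 4*(-⅓*16)) + 158) = 240*((-14 + 4*(-16/3)) + 158) = 240*((-14 - 64/3) + 158) = 240*(-106/3 + 158) = 240*(368/3) = 29440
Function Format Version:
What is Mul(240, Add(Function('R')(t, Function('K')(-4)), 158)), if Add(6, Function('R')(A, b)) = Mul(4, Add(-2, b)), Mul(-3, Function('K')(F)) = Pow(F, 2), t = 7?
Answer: 29440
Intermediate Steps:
Function('K')(F) = Mul(Rational(-1, 3), Pow(F, 2))
Function('R')(A, b) = Add(-14, Mul(4, b)) (Function('R')(A, b) = Add(-6, Mul(4, Add(-2, b))) = Add(-6, Add(-8, Mul(4, b))) = Add(-14, Mul(4, b)))
Mul(240, Add(Function('R')(t, Function('K')(-4)), 158)) = Mul(240, Add(Add(-14, Mul(4, Mul(Rational(-1, 3), Pow(-4, 2)))), 158)) = Mul(240, Add(Add(-14, Mul(4, Mul(Rational(-1, 3), 16))), 158)) = Mul(240, Add(Add(-14, Mul(4, Rational(-16, 3))), 158)) = Mul(240, Add(Add(-14, Rational(-64, 3)), 158)) = Mul(240, Add(Rational(-106, 3), 158)) = Mul(240, Rational(368, 3)) = 29440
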